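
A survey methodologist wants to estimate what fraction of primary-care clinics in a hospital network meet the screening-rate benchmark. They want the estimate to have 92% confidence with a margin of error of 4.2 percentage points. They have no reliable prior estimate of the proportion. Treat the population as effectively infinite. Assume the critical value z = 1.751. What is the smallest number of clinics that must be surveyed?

435

With no prior estimate, use p = 0.5, giving p(1−p) = 0.25.
n = z²·p(1−p)/E² = 1.751² × 0.2500 / 0.042² = 3.0660 × 0.2500 / 0.001764 ≈ 434.52.
Rounding up gives n = 435.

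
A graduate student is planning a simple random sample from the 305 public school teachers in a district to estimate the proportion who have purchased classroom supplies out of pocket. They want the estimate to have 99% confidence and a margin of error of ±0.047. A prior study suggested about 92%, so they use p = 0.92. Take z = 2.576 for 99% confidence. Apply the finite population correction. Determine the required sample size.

Unadjusted: n₀ = 2.576² × 0.92 × 0.08 / 0.047² ≈ 221.09, so n₀ = 222.
Finite population correction with N = 305: n = n₀ / (1 + (n₀−1)/N) = 222 / (1 + 221/305) = 222 / 1.7246 ≈ 128.73.
Rounding up, n = 129.

129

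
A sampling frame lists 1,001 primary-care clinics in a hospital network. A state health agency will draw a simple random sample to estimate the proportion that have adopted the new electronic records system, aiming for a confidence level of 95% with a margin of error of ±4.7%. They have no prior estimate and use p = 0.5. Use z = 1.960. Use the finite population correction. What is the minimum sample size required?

Unadjusted: n₀ = 1.960² × 0.50 × 0.50 / 0.047² ≈ 434.77, so n₀ = 435.
Finite population correction with N = 1,001: n = n₀ / (1 + (n₀−1)/N) = 435 / (1 + 434/1001) = 435 / 1.4336 ≈ 303.44.
Rounding up, n = 304.

304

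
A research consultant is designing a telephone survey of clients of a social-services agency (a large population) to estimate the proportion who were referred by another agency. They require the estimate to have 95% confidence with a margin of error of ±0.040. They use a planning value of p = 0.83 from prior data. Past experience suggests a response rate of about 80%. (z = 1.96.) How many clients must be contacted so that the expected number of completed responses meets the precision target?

424

Completed interviews needed: n₀ = 1.96² × 0.1411 / 0.040² ≈ 338.78 → 339.
At an 80% response rate, contacts needed = 339 / 0.80 ≈ 423.75 → 424.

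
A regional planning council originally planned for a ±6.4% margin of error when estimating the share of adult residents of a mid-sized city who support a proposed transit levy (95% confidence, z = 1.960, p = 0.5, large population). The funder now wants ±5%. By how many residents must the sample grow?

150

At ±6.4%: n = 1.960² × 0.2500 / 0.064² ≈ 234.47 → 235.
At ±5%: n = 1.960² × 0.2500 / 0.050² ≈ 384.16 → 385.
Additional respondents: 385 − 235 = 150.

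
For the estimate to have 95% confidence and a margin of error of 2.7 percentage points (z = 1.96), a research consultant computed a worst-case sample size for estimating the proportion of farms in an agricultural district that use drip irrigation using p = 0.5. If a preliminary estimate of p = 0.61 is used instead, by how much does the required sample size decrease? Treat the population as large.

Conservative (p = 0.5): n = 1.96² × 0.25 / 0.027² ≈ 1317.42 → 1318.
Using p = 0.61: p(1−p) = 0.2379, so n = 1.96² × 0.2379 / 0.027² ≈ 1253.66 → 1254.
Reduction: 1318 − 1254 = 64.

64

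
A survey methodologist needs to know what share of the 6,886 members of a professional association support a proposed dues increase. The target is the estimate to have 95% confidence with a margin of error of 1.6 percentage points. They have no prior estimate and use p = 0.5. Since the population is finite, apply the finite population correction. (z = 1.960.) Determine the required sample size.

Unadjusted: n₀ = 1.960² × 0.50 × 0.50 / 0.016² ≈ 3751.56, so n₀ = 3752.
Finite population correction with N = 6,886: n = n₀ / (1 + (n₀−1)/N) = 3752 / (1 + 3751/6886) = 3752 / 1.5447 ≈ 2428.91.
Rounding up, n = 2429.

2429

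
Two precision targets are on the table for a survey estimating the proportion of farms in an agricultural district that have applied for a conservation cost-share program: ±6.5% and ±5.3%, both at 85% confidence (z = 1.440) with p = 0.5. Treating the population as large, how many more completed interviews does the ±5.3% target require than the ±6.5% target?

62

At ±6.5%: n = 1.440² × 0.2500 / 0.065² ≈ 122.70 → 123.
At ±5.3%: n = 1.440² × 0.2500 / 0.053² ≈ 184.55 → 185.
Additional respondents: 185 − 123 = 62.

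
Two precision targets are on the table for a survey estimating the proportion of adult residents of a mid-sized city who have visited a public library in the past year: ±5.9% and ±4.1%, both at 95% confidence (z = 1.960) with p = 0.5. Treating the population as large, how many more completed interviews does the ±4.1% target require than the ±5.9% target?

296

At ±5.9%: n = 1.960² × 0.2500 / 0.059² ≈ 275.90 → 276.
At ±4.1%: n = 1.960² × 0.2500 / 0.041² ≈ 571.33 → 572.
Additional respondents: 572 − 276 = 296.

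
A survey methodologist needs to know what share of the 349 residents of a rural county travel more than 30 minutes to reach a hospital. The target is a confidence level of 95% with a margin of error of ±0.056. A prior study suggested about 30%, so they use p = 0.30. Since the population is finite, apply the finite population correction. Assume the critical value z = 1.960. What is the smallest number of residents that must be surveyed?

Unadjusted: n₀ = 1.960² × 0.30 × 0.70 / 0.056² ≈ 257.25, so n₀ = 258.
Finite population correction with N = 349: n = n₀ / (1 + (n₀−1)/N) = 258 / (1 + 257/349) = 258 / 1.7364 ≈ 148.58.
Rounding up, n = 149.

149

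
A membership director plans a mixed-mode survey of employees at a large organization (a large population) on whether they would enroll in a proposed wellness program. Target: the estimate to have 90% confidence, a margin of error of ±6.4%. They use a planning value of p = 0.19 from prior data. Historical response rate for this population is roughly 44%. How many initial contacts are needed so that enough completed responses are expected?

For 90% confidence, z = 1.645.
Completed interviews needed: n₀ = 1.645² × 0.1539 / 0.064² ≈ 101.67 → 102.
At a 44% response rate, contacts needed = 102 / 0.44 ≈ 231.82 → 232.

232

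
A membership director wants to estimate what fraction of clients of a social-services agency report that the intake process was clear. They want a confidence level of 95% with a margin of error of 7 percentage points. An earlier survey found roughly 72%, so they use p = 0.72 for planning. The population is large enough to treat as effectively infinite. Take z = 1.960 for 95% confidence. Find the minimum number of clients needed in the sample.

159

With p = 0.72, p(1−p) = 0.2016.
n = z²·p(1−p)/E² = 1.960² × 0.2016 / 0.070² = 3.8416 × 0.2016 / 0.004900 ≈ 158.05.
Rounding up gives n = 159.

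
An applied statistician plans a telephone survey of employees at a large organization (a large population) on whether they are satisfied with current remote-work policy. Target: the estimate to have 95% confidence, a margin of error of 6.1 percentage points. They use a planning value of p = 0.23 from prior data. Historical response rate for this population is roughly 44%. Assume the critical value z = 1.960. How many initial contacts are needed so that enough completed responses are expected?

416

Completed interviews needed: n₀ = 1.960² × 0.1771 / 0.061² ≈ 182.84 → 183.
At a 44% response rate, contacts needed = 183 / 0.44 ≈ 415.91 → 416.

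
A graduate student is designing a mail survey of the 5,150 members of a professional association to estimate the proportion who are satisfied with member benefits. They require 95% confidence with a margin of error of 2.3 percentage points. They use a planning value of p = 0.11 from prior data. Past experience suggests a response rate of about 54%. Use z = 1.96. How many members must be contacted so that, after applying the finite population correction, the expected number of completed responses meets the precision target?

1158

Completed interviews needed (unadjusted): n₀ = 1.96² × 0.0979 / 0.023² ≈ 710.95 → 711.
FPC for N = 5,150: n = 711 / (1 + 710/5150) = 711 / 1.1379 ≈ 624.85 → 625.
At a 54% response rate, contacts needed = 625 / 0.54 ≈ 1157.41 → 1158.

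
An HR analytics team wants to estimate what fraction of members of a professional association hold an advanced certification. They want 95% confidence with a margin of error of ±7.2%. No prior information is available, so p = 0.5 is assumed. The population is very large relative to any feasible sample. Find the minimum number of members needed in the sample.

For 95% confidence, z = 1.960.
With p = 0.5, p(1−p) = 0.25.
n = z²·p(1−p)/E² = 1.960² × 0.2500 / 0.072² = 3.8416 × 0.2500 / 0.005184 ≈ 185.26.
Rounding up gives n = 186.

186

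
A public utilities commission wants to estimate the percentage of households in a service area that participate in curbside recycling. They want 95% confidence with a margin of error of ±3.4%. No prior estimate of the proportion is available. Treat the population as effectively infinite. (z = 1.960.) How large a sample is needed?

With no prior estimate, use p = 0.5, giving p(1−p) = 0.25.
n = z²·p(1−p)/E² = 1.960² × 0.2500 / 0.034² = 3.8416 × 0.2500 / 0.001156 ≈ 830.80.
Rounding up gives n = 831.

831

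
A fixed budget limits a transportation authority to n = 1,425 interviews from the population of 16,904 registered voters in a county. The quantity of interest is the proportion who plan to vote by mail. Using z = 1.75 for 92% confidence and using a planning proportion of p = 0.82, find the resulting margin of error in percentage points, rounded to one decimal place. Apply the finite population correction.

Finite-population factor: (N−n)/(N−1) = (16904−1425)/(16904−1) = 0.9158.
SE(p̂) = √[p(1−p)/n · (N−n)/(N−1)] = √[0.1476/1425 × 0.9158] = 0.00974.
E = z × SE = 1.75 × 0.00974 = 0.01704 ≈ 1.7 percentage points.

1.7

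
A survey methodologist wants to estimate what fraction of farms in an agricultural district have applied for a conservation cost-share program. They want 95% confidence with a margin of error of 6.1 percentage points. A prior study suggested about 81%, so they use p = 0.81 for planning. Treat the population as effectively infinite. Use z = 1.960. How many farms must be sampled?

With p = 0.81, p(1−p) = 0.1539.
n = z²·p(1−p)/E² = 1.960² × 0.1539 / 0.061² = 3.8416 × 0.1539 / 0.003721 ≈ 158.89.
Rounding up gives n = 159.

159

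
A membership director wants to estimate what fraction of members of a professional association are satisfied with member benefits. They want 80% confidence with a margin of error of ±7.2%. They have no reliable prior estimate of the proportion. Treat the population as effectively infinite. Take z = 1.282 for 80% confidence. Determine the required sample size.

80

With no prior estimate, use p = 0.5, giving p(1−p) = 0.25.
n = z²·p(1−p)/E² = 1.282² × 0.2500 / 0.072² = 1.6435 × 0.2500 / 0.005184 ≈ 79.26.
Rounding up gives n = 80.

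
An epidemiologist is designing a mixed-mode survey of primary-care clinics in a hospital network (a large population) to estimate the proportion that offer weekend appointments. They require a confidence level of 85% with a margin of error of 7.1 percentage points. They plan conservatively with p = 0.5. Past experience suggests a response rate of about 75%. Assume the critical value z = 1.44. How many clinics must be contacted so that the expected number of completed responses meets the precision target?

Completed interviews needed: n₀ = 1.44² × 0.2500 / 0.071² ≈ 102.84 → 103.
At a 75% response rate, contacts needed = 103 / 0.75 ≈ 137.33 → 138.

138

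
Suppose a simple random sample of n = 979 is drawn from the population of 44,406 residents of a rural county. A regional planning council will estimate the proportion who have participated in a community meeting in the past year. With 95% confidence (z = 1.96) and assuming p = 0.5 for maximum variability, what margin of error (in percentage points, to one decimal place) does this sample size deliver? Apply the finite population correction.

Finite-population factor: (N−n)/(N−1) = (44406−979)/(44406−1) = 0.9780.
SE(p̂) = √[p(1−p)/n · (N−n)/(N−1)] = √[0.2500/979 × 0.9780] = 0.01580.
E = z × SE = 1.96 × 0.01580 = 0.03097 ≈ 3.1 percentage points.

3.1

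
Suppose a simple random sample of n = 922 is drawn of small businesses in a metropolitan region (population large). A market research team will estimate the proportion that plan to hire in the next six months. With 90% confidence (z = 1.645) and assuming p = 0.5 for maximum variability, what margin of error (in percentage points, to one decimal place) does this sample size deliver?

2.7

SE(p̂) = √[p(1−p)/n] = √[0.2500/922] = 0.01647.
E = z × SE = 1.645 × 0.01647 = 0.02709, or 2.7 percentage points.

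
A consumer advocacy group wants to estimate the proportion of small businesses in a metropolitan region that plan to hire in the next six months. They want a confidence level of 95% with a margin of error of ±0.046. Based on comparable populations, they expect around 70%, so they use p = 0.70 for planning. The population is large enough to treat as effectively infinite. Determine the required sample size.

382

For 95% confidence, z = 1.960.
With p = 0.70, p(1−p) = 0.2100.
n = z²·p(1−p)/E² = 1.960² × 0.2100 / 0.046² = 3.8416 × 0.2100 / 0.002116 ≈ 381.26.
Rounding up gives n = 382.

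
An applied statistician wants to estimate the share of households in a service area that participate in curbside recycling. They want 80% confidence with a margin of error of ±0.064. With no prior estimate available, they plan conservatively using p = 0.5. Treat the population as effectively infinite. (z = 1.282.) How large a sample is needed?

101

With p = 0.5, p(1−p) = 0.25.
n = z²·p(1−p)/E² = 1.282² × 0.2500 / 0.064² = 1.6435 × 0.2500 / 0.004096 ≈ 100.31.
Rounding up gives n = 101.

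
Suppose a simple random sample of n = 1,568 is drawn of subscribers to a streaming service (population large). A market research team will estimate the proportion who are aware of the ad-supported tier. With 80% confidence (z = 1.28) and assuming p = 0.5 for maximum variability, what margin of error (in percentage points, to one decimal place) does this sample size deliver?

1.6

SE(p̂) = √[p(1−p)/n] = √[0.2500/1568] = 0.01263.
E = z × SE = 1.28 × 0.01263 = 0.01616, or 1.6 percentage points.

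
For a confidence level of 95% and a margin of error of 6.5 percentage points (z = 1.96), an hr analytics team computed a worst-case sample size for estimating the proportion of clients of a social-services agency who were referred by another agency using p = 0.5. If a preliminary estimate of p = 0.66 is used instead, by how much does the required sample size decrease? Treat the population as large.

Conservative (p = 0.5): n = 1.96² × 0.25 / 0.065² ≈ 227.31 → 228.
Using p = 0.66: p(1−p) = 0.2244, so n = 1.96² × 0.2244 / 0.065² ≈ 204.04 → 205.
Reduction: 228 − 205 = 23.

23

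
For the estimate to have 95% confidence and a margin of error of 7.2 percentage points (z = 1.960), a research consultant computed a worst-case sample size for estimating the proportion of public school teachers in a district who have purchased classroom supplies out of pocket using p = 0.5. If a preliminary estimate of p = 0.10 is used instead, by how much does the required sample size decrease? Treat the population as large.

Conservative (p = 0.5): n = 1.960² × 0.25 / 0.072² ≈ 185.26 → 186.
Using p = 0.10: p(1−p) = 0.0900, so n = 1.960² × 0.0900 / 0.072² ≈ 66.69 → 67.
Reduction: 186 − 67 = 119.

119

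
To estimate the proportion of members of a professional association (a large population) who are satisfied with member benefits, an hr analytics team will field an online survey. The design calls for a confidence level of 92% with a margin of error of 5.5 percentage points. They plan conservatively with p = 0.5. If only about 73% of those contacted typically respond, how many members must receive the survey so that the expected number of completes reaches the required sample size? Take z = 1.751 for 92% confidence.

Completed interviews needed: n₀ = 1.751² × 0.2500 / 0.055² ≈ 253.39 → 254.
At a 73% response rate, contacts needed = 254 / 0.73 ≈ 347.95 → 348.

348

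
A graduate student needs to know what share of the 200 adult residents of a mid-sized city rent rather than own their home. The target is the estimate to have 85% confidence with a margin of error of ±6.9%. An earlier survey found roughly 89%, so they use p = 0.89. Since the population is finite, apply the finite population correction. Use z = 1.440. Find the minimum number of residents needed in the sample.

Unadjusted: n₀ = 1.440² × 0.89 × 0.11 / 0.069² ≈ 42.64, so n₀ = 43.
Finite population correction with N = 200: n = n₀ / (1 + (n₀−1)/N) = 43 / (1 + 42/200) = 43 / 1.2100 ≈ 35.54.
Rounding up, n = 36.

36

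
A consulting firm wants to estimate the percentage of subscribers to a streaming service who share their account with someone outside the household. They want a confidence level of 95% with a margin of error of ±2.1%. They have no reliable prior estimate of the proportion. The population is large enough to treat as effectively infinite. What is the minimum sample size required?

For 95% confidence, z = 1.960.
With no prior estimate, use p = 0.5, giving p(1−p) = 0.25.
n = z²·p(1−p)/E² = 1.960² × 0.2500 / 0.021² = 3.8416 × 0.2500 / 0.000441 ≈ 2177.78.
Rounding up gives n = 2178.

2178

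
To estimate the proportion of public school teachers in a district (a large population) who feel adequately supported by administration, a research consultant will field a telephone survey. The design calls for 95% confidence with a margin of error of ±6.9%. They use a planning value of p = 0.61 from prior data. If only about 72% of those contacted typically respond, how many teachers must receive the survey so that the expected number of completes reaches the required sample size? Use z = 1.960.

267

Completed interviews needed: n₀ = 1.960² × 0.2379 / 0.069² ≈ 191.96 → 192.
At a 72% response rate, contacts needed = 192 / 0.72 ≈ 266.67 → 267.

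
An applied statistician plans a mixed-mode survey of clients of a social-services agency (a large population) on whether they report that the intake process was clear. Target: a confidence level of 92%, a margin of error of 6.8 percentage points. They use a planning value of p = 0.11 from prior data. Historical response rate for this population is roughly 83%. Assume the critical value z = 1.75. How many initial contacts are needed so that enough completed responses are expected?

Completed interviews needed: n₀ = 1.75² × 0.0979 / 0.068² ≈ 64.84 → 65.
At an 83% response rate, contacts needed = 65 / 0.83 ≈ 78.31 → 79.

79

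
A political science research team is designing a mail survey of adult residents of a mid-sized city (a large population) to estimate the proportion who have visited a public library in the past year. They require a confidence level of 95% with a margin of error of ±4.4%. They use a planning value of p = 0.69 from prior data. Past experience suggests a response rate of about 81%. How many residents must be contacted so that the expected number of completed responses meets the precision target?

For 95% confidence, z = 1.960.
Completed interviews needed: n₀ = 1.960² × 0.2139 / 0.044² ≈ 424.44 → 425.
At an 81% response rate, contacts needed = 425 / 0.81 ≈ 524.69 → 525.

525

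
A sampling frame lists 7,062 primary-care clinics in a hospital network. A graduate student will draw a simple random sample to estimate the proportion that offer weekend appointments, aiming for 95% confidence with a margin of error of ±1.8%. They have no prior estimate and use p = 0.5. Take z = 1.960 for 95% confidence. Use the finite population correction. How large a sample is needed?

Unadjusted: n₀ = 1.960² × 0.50 × 0.50 / 0.018² ≈ 2964.20, so n₀ = 2965.
Finite population correction with N = 7,062: n = n₀ / (1 + (n₀−1)/N) = 2965 / (1 + 2964/7062) = 2965 / 1.4197 ≈ 2088.45.
Rounding up, n = 2089.

2089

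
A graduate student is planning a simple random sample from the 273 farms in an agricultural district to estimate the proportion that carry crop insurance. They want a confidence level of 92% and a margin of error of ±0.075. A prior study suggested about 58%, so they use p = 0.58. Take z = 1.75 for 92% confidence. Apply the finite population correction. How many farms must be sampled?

90

Unadjusted: n₀ = 1.75² × 0.58 × 0.42 / 0.075² ≈ 132.63, so n₀ = 133.
Finite population correction with N = 273: n = n₀ / (1 + (n₀−1)/N) = 133 / (1 + 132/273) = 133 / 1.4835 ≈ 89.65.
Rounding up, n = 90.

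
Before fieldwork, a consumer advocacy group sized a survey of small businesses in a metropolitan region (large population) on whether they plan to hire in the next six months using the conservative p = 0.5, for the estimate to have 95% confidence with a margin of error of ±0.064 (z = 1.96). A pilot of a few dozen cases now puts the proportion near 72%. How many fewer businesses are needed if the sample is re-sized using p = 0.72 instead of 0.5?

45

Conservative (p = 0.5): n = 1.96² × 0.25 / 0.064² ≈ 234.47 → 235.
Using p = 0.72: p(1−p) = 0.2016, so n = 1.96² × 0.2016 / 0.064² ≈ 189.08 → 190.
Reduction: 235 − 190 = 45.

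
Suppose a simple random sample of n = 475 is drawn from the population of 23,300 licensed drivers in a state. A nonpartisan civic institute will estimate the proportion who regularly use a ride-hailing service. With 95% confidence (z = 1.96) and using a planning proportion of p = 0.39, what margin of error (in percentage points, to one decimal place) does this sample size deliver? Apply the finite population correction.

Finite-population factor: (N−n)/(N−1) = (23300−475)/(23300−1) = 0.9797.
SE(p̂) = √[p(1−p)/n · (N−n)/(N−1)] = √[0.2379/475 × 0.9797] = 0.02215.
E = z × SE = 1.96 × 0.02215 = 0.04342 ≈ 4.3 percentage points.

4.3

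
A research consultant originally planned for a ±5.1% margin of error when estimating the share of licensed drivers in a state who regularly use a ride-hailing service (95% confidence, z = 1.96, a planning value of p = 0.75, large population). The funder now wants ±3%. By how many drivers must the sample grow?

At ±5.1%: n = 1.96² × 0.1875 / 0.051² ≈ 276.93 → 277.
At ±3%: n = 1.96² × 0.1875 / 0.030² ≈ 800.33 → 801.
Additional respondents: 801 − 277 = 524.

524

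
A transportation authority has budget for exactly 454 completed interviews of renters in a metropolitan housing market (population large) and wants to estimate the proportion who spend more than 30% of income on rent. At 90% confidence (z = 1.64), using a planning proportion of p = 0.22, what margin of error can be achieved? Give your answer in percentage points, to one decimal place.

SE(p̂) = √[p(1−p)/n] = √[0.1716/454] = 0.01944.
E = z × SE = 1.64 × 0.01944 = 0.03188, or 3.2 percentage points.

3.2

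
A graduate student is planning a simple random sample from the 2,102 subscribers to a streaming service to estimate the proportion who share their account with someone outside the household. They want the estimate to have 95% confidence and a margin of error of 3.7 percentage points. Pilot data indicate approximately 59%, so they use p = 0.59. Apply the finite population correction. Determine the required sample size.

For 95% confidence, z = 1.960.
Unadjusted: n₀ = 1.960² × 0.59 × 0.41 / 0.037² ≈ 678.80, so n₀ = 679.
Finite population correction with N = 2,102: n = n₀ / (1 + (n₀−1)/N) = 679 / (1 + 678/2102) = 679 / 1.3225 ≈ 513.40.
Rounding up, n = 514.

514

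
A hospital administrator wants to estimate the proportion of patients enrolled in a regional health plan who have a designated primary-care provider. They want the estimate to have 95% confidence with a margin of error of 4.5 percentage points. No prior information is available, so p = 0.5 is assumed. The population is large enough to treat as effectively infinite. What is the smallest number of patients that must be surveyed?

For 95% confidence, z = 1.960.
With p = 0.5, p(1−p) = 0.25.
n = z²·p(1−p)/E² = 1.960² × 0.2500 / 0.045² = 3.8416 × 0.2500 / 0.002025 ≈ 474.27.
Rounding up gives n = 475.

475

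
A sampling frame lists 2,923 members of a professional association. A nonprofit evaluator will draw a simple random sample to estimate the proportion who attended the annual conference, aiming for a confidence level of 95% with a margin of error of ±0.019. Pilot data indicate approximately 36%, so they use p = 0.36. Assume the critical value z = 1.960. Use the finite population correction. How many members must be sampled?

Unadjusted: n₀ = 1.960² × 0.36 × 0.64 / 0.019² ≈ 2451.81, so n₀ = 2452.
Finite population correction with N = 2,923: n = n₀ / (1 + (n₀−1)/N) = 2452 / (1 + 2451/2923) = 2452 / 1.8385 ≈ 1333.68.
Rounding up, n = 1334.

1334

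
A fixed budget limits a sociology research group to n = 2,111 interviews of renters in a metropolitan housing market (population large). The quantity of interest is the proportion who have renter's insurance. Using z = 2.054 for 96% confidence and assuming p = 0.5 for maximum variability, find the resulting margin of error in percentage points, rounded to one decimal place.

SE(p̂) = √[p(1−p)/n] = √[0.2500/2111] = 0.01088.
E = z × SE = 2.054 × 0.01088 = 0.02235, or 2.2 percentage points.

2.2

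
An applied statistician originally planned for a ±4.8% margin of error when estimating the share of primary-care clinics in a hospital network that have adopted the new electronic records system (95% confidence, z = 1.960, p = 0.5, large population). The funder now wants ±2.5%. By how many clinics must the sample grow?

At ±4.8%: n = 1.960² × 0.2500 / 0.048² ≈ 416.84 → 417.
At ±2.5%: n = 1.960² × 0.2500 / 0.025² ≈ 1536.64 → 1537.
Additional respondents: 1537 − 417 = 1120.

1120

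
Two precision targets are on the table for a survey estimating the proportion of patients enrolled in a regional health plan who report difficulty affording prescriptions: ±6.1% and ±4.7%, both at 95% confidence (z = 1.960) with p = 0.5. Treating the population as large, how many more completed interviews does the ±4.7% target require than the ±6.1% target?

176

At ±6.1%: n = 1.960² × 0.2500 / 0.061² ≈ 258.10 → 259.
At ±4.7%: n = 1.960² × 0.2500 / 0.047² ≈ 434.77 → 435.
Additional respondents: 435 − 259 = 176.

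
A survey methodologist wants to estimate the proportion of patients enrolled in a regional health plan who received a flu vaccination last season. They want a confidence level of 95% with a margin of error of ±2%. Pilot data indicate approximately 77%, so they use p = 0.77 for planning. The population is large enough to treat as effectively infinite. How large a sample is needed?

For 95% confidence, z = 1.960.
With p = 0.77, p(1−p) = 0.1771.
n = z²·p(1−p)/E² = 1.960² × 0.1771 / 0.020² = 3.8416 × 0.1771 / 0.000400 ≈ 1700.87.
Rounding up gives n = 1701.

1701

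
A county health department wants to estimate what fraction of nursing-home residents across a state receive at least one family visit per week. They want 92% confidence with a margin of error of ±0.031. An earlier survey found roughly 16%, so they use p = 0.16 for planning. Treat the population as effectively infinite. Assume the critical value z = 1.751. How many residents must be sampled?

With p = 0.16, p(1−p) = 0.1344.
n = z²·p(1−p)/E² = 1.751² × 0.1344 / 0.031² = 3.0660 × 0.1344 / 0.000961 ≈ 428.79.
Rounding up gives n = 429.

429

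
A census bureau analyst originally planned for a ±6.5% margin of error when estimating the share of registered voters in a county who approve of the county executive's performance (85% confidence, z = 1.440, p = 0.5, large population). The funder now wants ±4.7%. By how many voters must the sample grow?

112

At ±6.5%: n = 1.440² × 0.2500 / 0.065² ≈ 122.70 → 123.
At ±4.7%: n = 1.440² × 0.2500 / 0.047² ≈ 234.68 → 235.
Additional respondents: 235 − 123 = 112.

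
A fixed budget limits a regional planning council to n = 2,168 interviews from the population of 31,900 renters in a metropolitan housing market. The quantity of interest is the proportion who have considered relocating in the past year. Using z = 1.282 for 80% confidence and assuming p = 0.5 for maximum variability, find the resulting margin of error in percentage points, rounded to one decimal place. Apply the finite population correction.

Finite-population factor: (N−n)/(N−1) = (31900−2168)/(31900−1) = 0.9321.
SE(p̂) = √[p(1−p)/n · (N−n)/(N−1)] = √[0.2500/2168 × 0.9321] = 0.01037.
E = z × SE = 1.282 × 0.01037 = 0.01329 ≈ 1.3 percentage points.

1.3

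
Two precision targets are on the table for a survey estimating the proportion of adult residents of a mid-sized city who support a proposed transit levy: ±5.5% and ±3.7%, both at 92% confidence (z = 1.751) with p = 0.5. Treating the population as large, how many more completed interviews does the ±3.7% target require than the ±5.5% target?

At ±5.5%: n = 1.751² × 0.2500 / 0.055² ≈ 253.39 → 254.
At ±3.7%: n = 1.751² × 0.2500 / 0.037² ≈ 559.90 → 560.
Additional respondents: 560 − 254 = 306.

306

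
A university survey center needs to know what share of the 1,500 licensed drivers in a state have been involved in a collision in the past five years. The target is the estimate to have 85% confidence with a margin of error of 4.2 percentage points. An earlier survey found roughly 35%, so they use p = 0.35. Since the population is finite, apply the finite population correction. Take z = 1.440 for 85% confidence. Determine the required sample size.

Unadjusted: n₀ = 1.440² × 0.35 × 0.65 / 0.042² ≈ 267.43, so n₀ = 268.
Finite population correction with N = 1,500: n = n₀ / (1 + (n₀−1)/N) = 268 / (1 + 267/1500) = 268 / 1.1780 ≈ 227.50.
Rounding up, n = 228.

228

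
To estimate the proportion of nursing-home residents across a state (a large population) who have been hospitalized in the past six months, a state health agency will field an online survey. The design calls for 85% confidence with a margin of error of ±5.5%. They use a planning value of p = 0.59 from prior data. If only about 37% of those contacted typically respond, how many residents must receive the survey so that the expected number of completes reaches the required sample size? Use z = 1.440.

Completed interviews needed: n₀ = 1.440² × 0.2419 / 0.055² ≈ 165.82 → 166.
At a 37% response rate, contacts needed = 166 / 0.37 ≈ 448.65 → 449.

449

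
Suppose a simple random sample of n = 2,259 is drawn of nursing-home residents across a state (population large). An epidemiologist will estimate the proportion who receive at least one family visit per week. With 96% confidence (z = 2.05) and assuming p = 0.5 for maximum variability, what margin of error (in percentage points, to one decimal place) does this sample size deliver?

2.2

SE(p̂) = √[p(1−p)/n] = √[0.2500/2259] = 0.01052.
E = z × SE = 2.05 × 0.01052 = 0.02157, or 2.2 percentage points.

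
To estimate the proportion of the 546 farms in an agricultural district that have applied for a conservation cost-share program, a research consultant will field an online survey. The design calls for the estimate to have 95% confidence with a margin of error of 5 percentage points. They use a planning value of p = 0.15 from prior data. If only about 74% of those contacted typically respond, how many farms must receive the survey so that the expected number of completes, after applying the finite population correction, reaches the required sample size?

For 95% confidence, z = 1.960.
Completed interviews needed (unadjusted): n₀ = 1.960² × 0.1275 / 0.050² ≈ 195.92 → 196.
FPC for N = 546: n = 196 / (1 + 195/546) = 196 / 1.3571 ≈ 144.42 → 145.
At a 74% response rate, contacts needed = 145 / 0.74 ≈ 195.95 → 196.

196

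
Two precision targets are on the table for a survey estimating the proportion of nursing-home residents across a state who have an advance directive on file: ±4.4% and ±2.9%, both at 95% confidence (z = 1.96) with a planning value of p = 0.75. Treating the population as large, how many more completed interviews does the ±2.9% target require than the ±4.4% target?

484

At ±4.4%: n = 1.96² × 0.1875 / 0.044² ≈ 372.06 → 373.
At ±2.9%: n = 1.96² × 0.1875 / 0.029² ≈ 856.48 → 857.
Additional respondents: 857 − 373 = 484.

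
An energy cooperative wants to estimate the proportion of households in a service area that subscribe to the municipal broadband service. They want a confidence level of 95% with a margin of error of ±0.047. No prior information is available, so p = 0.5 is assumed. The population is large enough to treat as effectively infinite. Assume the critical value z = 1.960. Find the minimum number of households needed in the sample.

435

With p = 0.5, p(1−p) = 0.25.
n = z²·p(1−p)/E² = 1.960² × 0.2500 / 0.047² = 3.8416 × 0.2500 / 0.002209 ≈ 434.77.
Rounding up gives n = 435.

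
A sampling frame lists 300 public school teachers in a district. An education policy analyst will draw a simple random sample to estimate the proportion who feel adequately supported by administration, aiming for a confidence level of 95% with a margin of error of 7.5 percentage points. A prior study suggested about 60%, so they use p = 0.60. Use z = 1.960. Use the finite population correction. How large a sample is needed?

Unadjusted: n₀ = 1.960² × 0.60 × 0.40 / 0.075² ≈ 163.91, so n₀ = 164.
Finite population correction with N = 300: n = n₀ / (1 + (n₀−1)/N) = 164 / (1 + 163/300) = 164 / 1.5433 ≈ 106.26.
Rounding up, n = 107.

107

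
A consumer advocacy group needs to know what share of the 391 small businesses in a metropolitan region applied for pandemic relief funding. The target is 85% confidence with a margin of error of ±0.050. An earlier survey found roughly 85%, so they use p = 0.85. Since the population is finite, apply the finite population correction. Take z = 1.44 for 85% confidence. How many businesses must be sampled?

Unadjusted: n₀ = 1.44² × 0.85 × 0.15 / 0.050² ≈ 105.75, so n₀ = 106.
Finite population correction with N = 391: n = n₀ / (1 + (n₀−1)/N) = 106 / (1 + 105/391) = 106 / 1.2685 ≈ 83.56.
Rounding up, n = 84.

84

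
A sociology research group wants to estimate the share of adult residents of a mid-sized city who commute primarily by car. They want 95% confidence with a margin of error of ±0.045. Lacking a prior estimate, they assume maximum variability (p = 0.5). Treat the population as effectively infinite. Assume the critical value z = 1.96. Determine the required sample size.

475

With p = 0.5, p(1−p) = 0.25.
n = z²·p(1−p)/E² = 1.96² × 0.2500 / 0.045² = 3.8416 × 0.2500 / 0.002025 ≈ 474.27.
Rounding up gives n = 475.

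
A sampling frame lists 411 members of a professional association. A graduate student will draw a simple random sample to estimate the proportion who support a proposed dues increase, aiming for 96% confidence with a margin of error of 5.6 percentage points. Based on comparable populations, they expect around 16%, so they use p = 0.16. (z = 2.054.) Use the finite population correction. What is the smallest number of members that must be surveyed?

126

Unadjusted: n₀ = 2.054² × 0.16 × 0.84 / 0.056² ≈ 180.81, so n₀ = 181.
Finite population correction with N = 411: n = n₀ / (1 + (n₀−1)/N) = 181 / (1 + 180/411) = 181 / 1.4380 ≈ 125.87.
Rounding up, n = 126.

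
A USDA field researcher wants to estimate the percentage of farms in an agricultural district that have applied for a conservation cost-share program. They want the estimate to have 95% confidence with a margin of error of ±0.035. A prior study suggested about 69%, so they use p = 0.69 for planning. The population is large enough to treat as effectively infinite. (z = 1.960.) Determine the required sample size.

671

With p = 0.69, p(1−p) = 0.2139.
n = z²·p(1−p)/E² = 1.960² × 0.2139 / 0.035² = 3.8416 × 0.2139 / 0.001225 ≈ 670.79.
Rounding up gives n = 671.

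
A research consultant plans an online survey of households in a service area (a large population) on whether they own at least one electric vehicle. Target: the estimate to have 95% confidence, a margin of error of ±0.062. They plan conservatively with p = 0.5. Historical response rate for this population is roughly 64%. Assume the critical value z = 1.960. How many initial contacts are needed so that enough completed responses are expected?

391

Completed interviews needed: n₀ = 1.960² × 0.2500 / 0.062² ≈ 249.84 → 250.
At a 64% response rate, contacts needed = 250 / 0.64 ≈ 390.62 → 391.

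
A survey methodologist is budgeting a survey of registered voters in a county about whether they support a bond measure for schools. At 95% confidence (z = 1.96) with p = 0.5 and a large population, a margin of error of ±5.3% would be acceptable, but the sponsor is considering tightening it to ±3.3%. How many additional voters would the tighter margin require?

540

At ±5.3%: n = 1.96² × 0.2500 / 0.053² ≈ 341.90 → 342.
At ±3.3%: n = 1.96² × 0.2500 / 0.033² ≈ 881.91 → 882.
Additional respondents: 882 − 342 = 540.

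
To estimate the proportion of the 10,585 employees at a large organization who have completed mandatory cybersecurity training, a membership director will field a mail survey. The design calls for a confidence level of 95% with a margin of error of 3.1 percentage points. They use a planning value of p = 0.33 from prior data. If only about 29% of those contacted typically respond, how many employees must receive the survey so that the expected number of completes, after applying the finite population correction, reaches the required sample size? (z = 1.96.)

Completed interviews needed (unadjusted): n₀ = 1.96² × 0.2211 / 0.031² ≈ 883.85 → 884.
FPC for N = 10,585: n = 884 / (1 + 883/10585) = 884 / 1.0834 ≈ 815.93 → 816.
At a 29% response rate, contacts needed = 816 / 0.29 ≈ 2813.79 → 2814.

2814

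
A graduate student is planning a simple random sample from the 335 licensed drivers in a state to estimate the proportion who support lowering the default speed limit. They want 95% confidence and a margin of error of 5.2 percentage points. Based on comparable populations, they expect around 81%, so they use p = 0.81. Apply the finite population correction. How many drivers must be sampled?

For 95% confidence, z = 1.960.
Unadjusted: n₀ = 1.960² × 0.81 × 0.19 / 0.052² ≈ 218.65, so n₀ = 219.
Finite population correction with N = 335: n = n₀ / (1 + (n₀−1)/N) = 219 / (1 + 218/335) = 219 / 1.6507 ≈ 132.67.
Rounding up, n = 133.

133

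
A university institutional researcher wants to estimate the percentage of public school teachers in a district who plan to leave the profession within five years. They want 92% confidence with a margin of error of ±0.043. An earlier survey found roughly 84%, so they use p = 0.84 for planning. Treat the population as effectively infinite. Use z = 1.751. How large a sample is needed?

With p = 0.84, p(1−p) = 0.1344.
n = z²·p(1−p)/E² = 1.751² × 0.1344 / 0.043² = 3.0660 × 0.1344 / 0.001849 ≈ 222.86.
Rounding up gives n = 223.

223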